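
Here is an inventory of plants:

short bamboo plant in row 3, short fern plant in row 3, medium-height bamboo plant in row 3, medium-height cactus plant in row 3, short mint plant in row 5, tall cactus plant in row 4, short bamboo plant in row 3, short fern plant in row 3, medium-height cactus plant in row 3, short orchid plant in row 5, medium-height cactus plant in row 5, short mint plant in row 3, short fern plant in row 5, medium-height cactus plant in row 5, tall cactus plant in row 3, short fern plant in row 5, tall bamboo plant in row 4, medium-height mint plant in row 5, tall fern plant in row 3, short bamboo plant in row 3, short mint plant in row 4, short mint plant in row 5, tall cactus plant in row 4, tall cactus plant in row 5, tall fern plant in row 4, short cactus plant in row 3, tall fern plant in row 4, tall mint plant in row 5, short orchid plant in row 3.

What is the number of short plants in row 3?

8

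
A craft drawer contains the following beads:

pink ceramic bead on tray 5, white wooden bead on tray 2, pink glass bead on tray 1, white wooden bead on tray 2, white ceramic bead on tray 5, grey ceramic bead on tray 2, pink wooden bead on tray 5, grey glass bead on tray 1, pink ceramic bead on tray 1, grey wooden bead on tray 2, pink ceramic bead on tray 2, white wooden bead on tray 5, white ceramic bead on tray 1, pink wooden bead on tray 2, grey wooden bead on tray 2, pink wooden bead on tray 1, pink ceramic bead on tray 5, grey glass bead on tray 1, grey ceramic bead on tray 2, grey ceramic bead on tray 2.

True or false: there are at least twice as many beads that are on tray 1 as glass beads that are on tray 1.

There are 6 beads on tray 1.
There are 3 glass beads on tray 1.
The claim requires 6 ≥ 2 × 3 = 6, which holds.

True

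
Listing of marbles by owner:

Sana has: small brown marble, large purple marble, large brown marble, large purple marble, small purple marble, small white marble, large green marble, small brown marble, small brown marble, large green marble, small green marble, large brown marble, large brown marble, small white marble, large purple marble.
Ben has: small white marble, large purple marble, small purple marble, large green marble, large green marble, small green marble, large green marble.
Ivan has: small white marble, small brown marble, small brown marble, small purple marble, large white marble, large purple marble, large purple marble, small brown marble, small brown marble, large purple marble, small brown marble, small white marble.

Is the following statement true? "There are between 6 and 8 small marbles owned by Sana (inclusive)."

small marbles owned by Sana: 7.
The claim requires 6 ≤ 7 ≤ 8, which holds.

True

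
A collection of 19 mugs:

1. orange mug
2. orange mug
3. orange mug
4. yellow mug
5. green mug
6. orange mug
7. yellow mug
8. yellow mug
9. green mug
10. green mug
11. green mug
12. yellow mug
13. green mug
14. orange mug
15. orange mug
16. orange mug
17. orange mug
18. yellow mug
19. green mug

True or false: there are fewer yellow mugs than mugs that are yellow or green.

yellow mugs: 5.
mugs that are yellow or green: 11.
The claim requires 5 < 11, which holds.

True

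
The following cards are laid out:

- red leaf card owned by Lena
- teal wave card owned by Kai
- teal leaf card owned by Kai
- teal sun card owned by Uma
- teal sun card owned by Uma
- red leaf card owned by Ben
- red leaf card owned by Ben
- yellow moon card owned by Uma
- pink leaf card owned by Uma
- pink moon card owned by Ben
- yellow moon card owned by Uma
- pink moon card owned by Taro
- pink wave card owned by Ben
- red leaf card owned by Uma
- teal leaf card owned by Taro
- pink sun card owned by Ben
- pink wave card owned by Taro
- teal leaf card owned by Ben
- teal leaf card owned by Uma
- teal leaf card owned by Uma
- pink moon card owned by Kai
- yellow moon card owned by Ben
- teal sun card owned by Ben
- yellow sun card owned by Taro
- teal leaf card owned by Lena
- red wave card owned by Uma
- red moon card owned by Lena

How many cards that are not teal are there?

Total cards: 27; with the excluded value: 10; remaining 27 − 10 = 17.

17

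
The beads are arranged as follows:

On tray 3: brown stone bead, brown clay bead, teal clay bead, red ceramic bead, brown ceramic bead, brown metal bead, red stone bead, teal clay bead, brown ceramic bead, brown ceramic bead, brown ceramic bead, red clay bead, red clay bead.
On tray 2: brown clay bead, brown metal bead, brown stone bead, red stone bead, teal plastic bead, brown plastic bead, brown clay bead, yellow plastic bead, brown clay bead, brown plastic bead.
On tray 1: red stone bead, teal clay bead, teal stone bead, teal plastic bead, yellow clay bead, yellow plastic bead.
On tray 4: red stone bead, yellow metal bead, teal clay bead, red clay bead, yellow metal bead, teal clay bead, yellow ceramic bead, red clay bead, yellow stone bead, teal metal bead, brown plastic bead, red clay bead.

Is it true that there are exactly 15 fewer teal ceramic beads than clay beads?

teal ceramic beads: 0.
clay beads: 15.
The claim requires 15 − 0 (= 15) to equal 15, which holds.

True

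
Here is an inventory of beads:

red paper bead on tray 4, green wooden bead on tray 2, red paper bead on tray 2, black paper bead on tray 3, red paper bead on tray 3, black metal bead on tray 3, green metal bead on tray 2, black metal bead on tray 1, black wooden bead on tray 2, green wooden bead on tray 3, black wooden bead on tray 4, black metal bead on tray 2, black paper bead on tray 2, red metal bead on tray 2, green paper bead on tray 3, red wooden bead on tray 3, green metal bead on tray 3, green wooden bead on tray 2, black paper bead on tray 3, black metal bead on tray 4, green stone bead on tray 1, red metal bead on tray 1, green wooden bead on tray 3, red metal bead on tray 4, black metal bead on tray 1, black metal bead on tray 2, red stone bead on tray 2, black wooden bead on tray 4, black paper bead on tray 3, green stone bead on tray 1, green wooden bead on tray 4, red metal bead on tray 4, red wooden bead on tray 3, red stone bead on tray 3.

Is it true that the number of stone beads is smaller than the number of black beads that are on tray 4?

False

|stone beads| = 4.
|black beads on tray 4| = 3.
The claim requires 4 < 3, which does not hold.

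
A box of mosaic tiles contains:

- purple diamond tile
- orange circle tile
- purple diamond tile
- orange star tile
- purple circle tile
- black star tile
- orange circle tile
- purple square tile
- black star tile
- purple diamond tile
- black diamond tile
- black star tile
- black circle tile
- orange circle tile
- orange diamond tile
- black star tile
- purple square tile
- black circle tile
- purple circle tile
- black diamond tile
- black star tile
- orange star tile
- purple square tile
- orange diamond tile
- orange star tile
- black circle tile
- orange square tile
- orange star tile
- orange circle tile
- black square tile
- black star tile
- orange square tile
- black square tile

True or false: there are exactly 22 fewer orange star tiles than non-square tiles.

|orange star tiles| = 4.
|non-square tiles| = 26.
The claim requires 26 − 4 (= 22) to equal 22, which holds.

True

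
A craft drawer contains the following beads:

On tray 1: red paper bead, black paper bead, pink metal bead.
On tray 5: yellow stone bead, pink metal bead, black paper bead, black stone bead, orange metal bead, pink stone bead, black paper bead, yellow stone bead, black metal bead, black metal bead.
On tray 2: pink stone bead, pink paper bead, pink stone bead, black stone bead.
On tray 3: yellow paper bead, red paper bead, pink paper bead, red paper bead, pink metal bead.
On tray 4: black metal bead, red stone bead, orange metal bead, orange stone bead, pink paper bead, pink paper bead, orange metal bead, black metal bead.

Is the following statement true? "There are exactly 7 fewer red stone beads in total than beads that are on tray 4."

True

red stone beads: 1.
beads on tray 4: 8.
The claim requires 8 − 1 (= 7) to equal 7, which holds.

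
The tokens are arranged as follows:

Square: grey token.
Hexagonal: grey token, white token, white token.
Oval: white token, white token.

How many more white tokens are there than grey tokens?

2

white tokens: 4.
grey tokens: 2.
4 − 2 = 2.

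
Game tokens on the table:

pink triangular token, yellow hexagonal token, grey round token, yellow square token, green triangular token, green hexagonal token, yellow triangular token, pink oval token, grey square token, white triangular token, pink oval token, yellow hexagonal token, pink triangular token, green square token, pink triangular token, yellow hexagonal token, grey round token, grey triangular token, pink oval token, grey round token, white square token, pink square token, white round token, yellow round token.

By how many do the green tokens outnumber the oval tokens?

0

green tokens: 3.
oval tokens: 3.
3 − 3 = 0.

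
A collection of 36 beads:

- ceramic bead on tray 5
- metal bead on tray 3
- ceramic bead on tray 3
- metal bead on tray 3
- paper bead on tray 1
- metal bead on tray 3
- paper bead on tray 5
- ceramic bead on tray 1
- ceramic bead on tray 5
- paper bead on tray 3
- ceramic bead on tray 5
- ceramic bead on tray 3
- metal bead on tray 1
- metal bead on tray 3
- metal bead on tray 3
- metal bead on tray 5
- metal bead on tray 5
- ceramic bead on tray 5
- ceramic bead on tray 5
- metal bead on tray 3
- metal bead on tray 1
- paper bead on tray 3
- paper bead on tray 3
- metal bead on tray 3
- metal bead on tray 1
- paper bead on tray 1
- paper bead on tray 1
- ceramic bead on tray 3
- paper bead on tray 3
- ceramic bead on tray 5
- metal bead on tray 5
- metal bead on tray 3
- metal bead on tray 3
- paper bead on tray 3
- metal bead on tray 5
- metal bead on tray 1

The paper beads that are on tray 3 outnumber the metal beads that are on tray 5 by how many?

paper beads on tray 3: 5.
metal beads on tray 5: 4.
5 − 4 = 1.

1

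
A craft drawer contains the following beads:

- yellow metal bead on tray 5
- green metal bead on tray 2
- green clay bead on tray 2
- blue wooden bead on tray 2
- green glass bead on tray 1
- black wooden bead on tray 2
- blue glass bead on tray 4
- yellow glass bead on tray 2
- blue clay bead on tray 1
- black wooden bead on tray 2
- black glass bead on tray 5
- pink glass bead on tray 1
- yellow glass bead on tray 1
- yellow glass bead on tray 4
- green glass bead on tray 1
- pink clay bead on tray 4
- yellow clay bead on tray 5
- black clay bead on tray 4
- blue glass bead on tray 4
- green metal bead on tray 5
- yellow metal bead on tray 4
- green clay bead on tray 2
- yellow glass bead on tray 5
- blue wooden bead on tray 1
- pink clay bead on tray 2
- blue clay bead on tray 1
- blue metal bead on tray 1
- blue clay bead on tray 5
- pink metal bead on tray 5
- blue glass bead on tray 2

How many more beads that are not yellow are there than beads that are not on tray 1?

beads that are not yellow: 23.
beads that are not on tray 1: 22.
23 − 22 = 1.

1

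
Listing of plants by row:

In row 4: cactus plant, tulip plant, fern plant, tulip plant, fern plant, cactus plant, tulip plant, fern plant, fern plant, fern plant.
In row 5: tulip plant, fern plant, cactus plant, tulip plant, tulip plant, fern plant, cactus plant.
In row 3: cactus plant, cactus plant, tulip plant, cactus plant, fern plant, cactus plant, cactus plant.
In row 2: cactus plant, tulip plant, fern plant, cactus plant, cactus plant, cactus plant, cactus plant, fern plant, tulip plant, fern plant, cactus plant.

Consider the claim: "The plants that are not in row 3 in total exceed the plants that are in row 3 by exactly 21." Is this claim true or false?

True

There are 28 plants that are not in row 3.
There are 7 plants in row 3.
The claim requires 28 − 7 (= 21) to equal 21, which holds.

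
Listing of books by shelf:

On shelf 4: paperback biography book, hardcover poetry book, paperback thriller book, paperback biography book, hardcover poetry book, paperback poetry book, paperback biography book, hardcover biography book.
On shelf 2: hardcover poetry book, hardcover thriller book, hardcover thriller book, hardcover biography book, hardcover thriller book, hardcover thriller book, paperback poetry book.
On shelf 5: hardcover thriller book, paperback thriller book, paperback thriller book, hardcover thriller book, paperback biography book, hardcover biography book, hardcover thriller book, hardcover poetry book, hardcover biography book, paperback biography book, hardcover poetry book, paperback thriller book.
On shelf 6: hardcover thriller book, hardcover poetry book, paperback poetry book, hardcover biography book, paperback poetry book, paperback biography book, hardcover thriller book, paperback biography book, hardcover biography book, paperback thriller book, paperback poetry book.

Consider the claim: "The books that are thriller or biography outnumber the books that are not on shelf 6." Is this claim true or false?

There are 27 books that are thriller or biography.
There are 27 books that are not on shelf 6.
The claim requires 27 > 27, which does not hold.

False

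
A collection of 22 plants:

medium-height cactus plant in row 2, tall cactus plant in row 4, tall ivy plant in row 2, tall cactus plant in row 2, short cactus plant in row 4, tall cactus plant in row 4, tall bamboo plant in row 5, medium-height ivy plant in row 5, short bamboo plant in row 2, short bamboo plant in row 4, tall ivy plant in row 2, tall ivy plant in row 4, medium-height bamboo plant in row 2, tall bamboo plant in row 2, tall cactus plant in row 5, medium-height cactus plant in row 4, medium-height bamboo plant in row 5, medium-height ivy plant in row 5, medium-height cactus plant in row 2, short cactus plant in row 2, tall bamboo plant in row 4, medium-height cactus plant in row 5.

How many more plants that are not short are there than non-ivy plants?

1

plants that are not short: 18.
non-ivy plants: 17.
18 − 17 = 1.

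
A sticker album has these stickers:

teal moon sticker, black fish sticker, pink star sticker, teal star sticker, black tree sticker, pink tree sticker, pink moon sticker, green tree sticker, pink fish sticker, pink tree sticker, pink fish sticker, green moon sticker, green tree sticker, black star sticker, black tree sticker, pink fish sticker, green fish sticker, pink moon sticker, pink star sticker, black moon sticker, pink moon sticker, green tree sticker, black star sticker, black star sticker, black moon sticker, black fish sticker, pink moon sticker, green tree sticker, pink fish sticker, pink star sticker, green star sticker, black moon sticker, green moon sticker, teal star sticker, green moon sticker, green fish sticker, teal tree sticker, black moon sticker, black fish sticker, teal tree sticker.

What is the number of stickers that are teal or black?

17

black: 12; teal: 5; together 12 + 5 = 17.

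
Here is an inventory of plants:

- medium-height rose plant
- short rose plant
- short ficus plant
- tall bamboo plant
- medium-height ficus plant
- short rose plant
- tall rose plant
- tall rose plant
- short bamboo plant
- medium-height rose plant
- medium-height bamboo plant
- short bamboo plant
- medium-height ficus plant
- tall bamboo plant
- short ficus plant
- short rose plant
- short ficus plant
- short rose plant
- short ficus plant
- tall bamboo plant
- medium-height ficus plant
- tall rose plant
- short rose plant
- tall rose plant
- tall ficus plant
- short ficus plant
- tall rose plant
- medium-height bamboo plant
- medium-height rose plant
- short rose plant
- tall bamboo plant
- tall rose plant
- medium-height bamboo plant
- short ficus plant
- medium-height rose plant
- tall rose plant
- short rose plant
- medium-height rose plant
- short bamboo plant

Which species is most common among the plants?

rose

Counts by species: rose 19, bamboo 10, ficus 10.
The maximum is 19, held uniquely by rose.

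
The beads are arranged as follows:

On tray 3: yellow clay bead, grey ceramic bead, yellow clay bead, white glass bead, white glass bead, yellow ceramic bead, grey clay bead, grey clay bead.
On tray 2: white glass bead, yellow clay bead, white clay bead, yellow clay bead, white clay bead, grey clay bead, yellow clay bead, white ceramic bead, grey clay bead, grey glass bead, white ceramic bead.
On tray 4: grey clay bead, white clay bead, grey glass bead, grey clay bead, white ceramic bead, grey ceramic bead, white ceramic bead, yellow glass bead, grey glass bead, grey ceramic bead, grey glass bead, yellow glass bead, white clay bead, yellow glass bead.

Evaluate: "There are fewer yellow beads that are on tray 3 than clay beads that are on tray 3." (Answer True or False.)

True

yellow beads on tray 3: 3.
clay beads on tray 3: 4.
The claim requires 3 < 4, which holds.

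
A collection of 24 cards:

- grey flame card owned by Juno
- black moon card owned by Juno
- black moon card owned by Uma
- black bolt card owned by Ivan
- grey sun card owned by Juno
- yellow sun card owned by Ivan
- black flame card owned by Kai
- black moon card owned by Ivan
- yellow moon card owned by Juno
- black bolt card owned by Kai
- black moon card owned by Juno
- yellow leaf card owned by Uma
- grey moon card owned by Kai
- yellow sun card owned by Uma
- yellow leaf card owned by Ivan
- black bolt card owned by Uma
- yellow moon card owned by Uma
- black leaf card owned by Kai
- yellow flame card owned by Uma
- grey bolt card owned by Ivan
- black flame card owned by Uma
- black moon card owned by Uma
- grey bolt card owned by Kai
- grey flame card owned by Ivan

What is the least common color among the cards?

Counts by color: black 11, yellow 7, grey 6.
The minimum is 6, held uniquely by grey.

grey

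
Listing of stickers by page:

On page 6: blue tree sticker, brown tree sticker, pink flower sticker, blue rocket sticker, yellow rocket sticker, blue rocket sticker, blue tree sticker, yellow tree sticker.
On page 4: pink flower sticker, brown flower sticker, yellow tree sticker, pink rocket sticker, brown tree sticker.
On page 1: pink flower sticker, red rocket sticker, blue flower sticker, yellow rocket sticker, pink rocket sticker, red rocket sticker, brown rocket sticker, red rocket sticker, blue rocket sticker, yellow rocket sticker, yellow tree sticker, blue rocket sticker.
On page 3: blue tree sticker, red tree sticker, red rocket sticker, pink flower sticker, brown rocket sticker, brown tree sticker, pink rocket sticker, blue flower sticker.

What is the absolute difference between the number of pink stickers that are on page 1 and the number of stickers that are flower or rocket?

pink stickers on page 1: 2. stickers that are flower or rocket: 23.
|2 − 23| = 23 − 2 = 21.

21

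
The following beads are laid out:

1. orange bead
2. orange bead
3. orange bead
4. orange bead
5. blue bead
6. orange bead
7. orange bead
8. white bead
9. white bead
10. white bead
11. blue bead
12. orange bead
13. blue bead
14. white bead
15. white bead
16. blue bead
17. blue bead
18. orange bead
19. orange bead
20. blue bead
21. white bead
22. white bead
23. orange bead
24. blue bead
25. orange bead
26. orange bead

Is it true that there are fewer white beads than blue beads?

False

white beads: 7.
blue beads: 7.
The claim requires 7 < 7, which does not hold.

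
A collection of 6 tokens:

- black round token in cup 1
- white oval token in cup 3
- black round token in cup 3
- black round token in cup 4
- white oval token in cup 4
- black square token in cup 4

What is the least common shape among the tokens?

square

Counts by shape: round 3, oval 2, square 1.
The minimum is 1, held uniquely by square.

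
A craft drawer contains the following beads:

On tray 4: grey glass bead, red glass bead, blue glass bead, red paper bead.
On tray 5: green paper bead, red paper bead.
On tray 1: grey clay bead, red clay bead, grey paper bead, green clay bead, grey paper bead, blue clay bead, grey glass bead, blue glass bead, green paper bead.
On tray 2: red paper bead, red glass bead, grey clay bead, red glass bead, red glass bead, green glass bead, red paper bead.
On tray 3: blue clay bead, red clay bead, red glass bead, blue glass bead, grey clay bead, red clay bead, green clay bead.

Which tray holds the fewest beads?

tray 5

Counts by tray: tray 1→9, tray 3→7, tray 2→7, tray 4→4, tray 5→2.
The minimum is 2, held uniquely by tray 5.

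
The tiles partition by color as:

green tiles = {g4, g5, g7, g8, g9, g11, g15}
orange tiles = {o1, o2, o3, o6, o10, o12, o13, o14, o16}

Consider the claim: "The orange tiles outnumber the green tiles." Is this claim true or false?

|orange tiles| = 9.
|green tiles| = 7.
The claim requires 9 > 7, which holds.

True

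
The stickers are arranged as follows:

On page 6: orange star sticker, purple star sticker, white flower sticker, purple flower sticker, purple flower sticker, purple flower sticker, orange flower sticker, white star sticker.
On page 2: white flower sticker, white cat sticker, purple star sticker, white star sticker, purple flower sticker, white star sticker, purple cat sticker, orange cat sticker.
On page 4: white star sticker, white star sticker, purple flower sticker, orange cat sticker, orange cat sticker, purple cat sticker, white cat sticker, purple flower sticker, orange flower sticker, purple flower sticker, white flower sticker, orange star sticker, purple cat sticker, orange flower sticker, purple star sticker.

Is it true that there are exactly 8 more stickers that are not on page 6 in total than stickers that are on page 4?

True

There are 23 stickers that are not on page 6.
There are 15 stickers on page 4.
The claim requires 23 − 15 (= 8) to equal 8, which holds.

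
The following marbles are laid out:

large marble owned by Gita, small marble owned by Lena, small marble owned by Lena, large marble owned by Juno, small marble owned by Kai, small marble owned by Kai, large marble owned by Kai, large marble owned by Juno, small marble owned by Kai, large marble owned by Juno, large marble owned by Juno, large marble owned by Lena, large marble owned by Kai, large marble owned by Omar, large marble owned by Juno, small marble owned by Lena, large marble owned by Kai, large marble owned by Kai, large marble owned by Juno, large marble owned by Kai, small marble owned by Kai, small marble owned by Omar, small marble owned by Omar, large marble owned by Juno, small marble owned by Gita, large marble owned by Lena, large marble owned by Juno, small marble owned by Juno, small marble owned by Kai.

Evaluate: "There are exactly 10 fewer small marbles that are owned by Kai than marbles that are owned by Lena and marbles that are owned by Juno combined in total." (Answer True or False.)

False

Count of small marbles owned by Kai: 5.
marbles owned by Lena: 5; marbles owned by Juno: 9; combined: 5 + 9 = 14.
The claim requires 14 − 5 (= 9) to equal 10, which does not hold.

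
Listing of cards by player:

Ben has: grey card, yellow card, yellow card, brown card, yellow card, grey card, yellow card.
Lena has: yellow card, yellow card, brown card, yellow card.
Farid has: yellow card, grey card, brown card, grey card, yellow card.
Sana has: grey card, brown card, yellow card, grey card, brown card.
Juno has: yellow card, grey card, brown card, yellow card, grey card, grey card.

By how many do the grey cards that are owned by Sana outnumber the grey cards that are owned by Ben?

0

grey cards owned by Sana: 2.
grey cards owned by Ben: 2.
2 − 2 = 0.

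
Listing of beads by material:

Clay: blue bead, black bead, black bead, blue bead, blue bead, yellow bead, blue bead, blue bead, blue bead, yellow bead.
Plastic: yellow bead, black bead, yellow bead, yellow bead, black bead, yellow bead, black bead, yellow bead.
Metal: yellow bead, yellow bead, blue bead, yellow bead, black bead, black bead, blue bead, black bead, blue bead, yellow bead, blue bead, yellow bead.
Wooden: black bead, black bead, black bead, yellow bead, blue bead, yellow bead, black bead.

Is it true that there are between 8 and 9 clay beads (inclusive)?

False

|clay beads| = 10.
The claim requires 8 ≤ 10 ≤ 9, which does not hold.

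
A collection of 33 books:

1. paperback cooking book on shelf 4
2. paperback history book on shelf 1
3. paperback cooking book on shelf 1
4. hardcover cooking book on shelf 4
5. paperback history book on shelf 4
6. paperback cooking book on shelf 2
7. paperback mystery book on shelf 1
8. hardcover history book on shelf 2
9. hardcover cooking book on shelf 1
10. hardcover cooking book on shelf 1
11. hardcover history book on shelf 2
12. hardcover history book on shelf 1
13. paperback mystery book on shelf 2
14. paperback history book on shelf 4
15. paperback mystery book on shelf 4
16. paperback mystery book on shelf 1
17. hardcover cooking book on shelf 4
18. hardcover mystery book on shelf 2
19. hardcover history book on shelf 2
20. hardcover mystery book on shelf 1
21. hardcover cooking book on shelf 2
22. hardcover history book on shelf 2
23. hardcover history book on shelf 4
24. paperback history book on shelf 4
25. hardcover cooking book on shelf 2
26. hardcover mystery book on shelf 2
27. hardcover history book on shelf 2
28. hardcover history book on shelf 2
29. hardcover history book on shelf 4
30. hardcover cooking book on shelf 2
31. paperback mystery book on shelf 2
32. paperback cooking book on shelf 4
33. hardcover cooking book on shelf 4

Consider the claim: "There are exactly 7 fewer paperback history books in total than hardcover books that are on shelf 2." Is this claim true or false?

True

|paperback history books| = 4.
|hardcover books on shelf 2| = 11.
The claim requires 11 − 4 (= 7) to equal 7, which holds.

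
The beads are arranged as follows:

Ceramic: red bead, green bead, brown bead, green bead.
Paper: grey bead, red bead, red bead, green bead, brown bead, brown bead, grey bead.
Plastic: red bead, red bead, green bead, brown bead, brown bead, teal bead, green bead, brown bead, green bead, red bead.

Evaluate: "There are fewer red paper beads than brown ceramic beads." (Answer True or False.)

False

|red paper beads| = 2.
|brown ceramic beads| = 1.
The claim requires 2 < 1, which does not hold.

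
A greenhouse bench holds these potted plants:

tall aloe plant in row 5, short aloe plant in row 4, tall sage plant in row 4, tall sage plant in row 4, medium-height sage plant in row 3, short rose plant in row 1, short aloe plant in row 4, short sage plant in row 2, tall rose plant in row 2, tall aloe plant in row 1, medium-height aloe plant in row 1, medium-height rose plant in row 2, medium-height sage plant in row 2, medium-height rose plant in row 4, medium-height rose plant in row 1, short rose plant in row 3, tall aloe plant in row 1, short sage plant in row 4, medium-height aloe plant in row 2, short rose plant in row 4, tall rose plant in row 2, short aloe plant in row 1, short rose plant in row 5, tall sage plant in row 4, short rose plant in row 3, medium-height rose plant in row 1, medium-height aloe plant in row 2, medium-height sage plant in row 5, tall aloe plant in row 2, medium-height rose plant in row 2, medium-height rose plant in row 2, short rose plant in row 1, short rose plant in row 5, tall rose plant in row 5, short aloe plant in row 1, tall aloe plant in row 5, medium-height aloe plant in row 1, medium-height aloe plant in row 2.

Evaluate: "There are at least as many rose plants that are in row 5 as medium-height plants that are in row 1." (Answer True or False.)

False

There are 3 rose plants in row 5.
There are 4 medium-height plants in row 1.
The claim requires 3 ≥ 4, which does not hold.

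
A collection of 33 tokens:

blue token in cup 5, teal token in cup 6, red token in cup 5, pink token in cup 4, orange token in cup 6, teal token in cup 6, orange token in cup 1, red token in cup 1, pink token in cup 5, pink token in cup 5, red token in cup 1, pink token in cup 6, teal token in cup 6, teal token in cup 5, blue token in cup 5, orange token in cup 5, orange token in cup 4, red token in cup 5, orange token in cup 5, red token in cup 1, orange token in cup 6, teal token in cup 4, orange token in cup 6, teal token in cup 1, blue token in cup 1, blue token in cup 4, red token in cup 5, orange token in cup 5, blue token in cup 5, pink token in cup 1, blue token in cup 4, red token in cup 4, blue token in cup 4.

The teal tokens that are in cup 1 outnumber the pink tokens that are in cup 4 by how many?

0

teal tokens in cup 1: 1.
pink tokens in cup 4: 1.
1 − 1 = 0.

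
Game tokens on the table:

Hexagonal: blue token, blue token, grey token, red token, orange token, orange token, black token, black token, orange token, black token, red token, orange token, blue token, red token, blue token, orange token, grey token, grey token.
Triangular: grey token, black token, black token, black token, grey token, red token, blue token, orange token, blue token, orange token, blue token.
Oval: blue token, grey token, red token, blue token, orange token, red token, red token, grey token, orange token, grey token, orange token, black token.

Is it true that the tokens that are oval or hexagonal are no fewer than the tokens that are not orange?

False

There are 30 tokens that are oval or hexagonal.
There are 31 tokens that are not orange.
The claim requires 30 ≥ 31, which does not hold.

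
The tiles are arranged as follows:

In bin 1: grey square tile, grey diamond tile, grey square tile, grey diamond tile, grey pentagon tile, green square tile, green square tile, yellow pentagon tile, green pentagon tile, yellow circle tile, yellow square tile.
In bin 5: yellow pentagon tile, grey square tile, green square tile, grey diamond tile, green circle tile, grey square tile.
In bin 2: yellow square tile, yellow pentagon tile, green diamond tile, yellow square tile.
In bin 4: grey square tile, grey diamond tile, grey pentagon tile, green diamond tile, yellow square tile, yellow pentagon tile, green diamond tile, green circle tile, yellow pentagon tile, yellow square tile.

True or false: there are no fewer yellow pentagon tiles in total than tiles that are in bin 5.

There are 5 yellow pentagon tiles.
There are 6 tiles in bin 5.
The claim requires 5 ≥ 6, which does not hold.

False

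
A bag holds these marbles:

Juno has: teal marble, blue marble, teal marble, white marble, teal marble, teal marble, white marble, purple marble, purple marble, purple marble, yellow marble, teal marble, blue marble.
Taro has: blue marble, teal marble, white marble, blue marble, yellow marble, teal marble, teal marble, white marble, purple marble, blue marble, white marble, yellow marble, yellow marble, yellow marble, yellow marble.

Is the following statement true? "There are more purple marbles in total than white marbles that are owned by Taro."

True

purple marbles: 4.
white marbles owned by Taro: 3.
The claim requires 4 > 3, which holds.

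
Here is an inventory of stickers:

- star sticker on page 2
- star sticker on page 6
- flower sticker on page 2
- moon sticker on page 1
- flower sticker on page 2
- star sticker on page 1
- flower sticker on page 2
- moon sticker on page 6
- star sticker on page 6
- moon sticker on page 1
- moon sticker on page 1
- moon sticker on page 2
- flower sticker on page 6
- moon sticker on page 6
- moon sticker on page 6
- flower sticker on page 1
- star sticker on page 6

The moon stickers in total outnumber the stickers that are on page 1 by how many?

2

moon stickers: 7.
stickers on page 1: 5.
7 − 5 = 2.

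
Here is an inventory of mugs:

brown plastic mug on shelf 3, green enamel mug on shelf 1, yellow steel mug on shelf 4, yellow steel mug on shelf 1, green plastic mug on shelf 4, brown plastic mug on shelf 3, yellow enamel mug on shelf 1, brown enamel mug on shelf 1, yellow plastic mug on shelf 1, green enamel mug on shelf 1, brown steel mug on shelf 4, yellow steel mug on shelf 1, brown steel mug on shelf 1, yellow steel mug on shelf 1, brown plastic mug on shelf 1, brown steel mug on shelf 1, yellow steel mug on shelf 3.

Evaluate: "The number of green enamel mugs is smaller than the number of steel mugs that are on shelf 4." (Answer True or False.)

green enamel mugs: 2.
steel mugs on shelf 4: 2.
The claim requires 2 < 2, which does not hold.

False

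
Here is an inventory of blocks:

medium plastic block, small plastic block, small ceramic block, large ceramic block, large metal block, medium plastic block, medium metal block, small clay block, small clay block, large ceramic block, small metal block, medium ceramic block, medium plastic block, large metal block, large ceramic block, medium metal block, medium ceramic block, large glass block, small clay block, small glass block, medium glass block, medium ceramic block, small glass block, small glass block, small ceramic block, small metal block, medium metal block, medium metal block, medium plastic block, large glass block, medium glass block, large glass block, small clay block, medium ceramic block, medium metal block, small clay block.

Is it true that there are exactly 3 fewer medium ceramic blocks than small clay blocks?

False

There are 4 medium ceramic blocks.
There are 5 small clay blocks.
The claim requires 5 − 4 (= 1) to equal 3, which does not hold.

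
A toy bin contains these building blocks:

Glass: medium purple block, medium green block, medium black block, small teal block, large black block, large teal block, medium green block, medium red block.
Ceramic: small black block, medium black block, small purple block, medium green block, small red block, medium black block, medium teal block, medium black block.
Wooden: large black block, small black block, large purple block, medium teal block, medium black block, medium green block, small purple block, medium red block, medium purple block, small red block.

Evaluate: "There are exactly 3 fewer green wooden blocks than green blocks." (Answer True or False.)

True

There is 1 green wooden block.
There are 4 green blocks.
The claim requires 4 − 1 (= 3) to equal 3, which holds.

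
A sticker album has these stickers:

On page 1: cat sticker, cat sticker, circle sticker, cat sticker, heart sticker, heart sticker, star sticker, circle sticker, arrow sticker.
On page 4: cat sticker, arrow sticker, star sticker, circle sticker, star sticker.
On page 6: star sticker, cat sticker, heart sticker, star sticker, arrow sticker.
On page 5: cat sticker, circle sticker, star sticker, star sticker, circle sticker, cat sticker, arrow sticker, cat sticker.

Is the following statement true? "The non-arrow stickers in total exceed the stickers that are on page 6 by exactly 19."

False

There are 23 non-arrow stickers.
There are 5 stickers on page 6.
The claim requires 23 − 5 (= 18) to equal 19, which does not hold.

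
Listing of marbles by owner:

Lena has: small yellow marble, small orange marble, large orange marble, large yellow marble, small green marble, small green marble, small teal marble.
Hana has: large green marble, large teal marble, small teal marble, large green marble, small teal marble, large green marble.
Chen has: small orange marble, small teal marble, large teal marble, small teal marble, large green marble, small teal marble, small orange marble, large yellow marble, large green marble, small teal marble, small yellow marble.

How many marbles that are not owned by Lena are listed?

Total marbles: 24; with the excluded value: 7; remaining 24 − 7 = 17.

17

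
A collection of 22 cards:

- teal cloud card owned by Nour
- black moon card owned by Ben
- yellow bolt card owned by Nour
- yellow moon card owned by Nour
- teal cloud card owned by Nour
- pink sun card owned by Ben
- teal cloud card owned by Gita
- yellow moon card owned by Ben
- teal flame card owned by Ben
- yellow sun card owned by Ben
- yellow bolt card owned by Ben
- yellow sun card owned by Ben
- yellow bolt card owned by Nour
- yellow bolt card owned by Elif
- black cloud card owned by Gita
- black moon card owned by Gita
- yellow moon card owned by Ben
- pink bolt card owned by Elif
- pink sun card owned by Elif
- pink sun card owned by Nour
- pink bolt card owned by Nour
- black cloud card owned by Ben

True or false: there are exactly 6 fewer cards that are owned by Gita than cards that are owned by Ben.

|cards owned by Gita| = 3.
|cards owned by Ben| = 9.
The claim requires 9 − 3 (= 6) to equal 6, which holds.

True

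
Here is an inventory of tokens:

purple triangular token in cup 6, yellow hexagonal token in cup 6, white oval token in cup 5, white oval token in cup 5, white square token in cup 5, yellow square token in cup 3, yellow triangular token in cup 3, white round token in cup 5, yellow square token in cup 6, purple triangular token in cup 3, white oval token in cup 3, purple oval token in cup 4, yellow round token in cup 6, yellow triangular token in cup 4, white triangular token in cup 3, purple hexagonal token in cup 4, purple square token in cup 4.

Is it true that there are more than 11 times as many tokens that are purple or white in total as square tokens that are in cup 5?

tokens that are purple or white: 11.
square tokens in cup 5: 1.
The claim requires 11 > 11 × 1 = 11, which does not hold.

False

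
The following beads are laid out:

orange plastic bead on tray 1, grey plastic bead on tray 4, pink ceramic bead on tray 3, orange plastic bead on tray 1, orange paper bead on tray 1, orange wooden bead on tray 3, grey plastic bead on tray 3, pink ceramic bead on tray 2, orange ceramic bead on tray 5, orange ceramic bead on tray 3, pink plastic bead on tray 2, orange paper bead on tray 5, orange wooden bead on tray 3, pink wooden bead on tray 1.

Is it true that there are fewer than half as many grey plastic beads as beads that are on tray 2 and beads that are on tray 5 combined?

False

|grey plastic beads| = 2.
beads on tray 2: 2; beads on tray 5: 2; combined: 2 + 2 = 4.
The claim requires 2 × 2 = 4 < 4, which does not hold.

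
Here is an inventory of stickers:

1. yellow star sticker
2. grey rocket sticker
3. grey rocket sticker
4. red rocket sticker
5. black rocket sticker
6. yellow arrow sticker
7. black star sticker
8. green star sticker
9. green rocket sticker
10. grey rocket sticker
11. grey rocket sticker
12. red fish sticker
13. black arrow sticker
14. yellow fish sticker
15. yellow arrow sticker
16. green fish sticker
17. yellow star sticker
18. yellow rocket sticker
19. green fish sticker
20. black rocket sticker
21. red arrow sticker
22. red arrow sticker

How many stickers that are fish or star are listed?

8

fish: 4; star: 4; together 4 + 4 = 8.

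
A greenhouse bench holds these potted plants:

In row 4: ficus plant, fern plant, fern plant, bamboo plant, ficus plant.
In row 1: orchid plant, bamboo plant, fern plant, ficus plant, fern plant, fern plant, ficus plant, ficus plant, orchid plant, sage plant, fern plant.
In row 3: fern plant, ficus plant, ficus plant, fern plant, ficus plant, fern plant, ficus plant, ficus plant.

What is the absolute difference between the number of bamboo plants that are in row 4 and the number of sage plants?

bamboo plants in row 4: 1. sage plants: 1.
|1 − 1| = 1 − 1 = 0.

0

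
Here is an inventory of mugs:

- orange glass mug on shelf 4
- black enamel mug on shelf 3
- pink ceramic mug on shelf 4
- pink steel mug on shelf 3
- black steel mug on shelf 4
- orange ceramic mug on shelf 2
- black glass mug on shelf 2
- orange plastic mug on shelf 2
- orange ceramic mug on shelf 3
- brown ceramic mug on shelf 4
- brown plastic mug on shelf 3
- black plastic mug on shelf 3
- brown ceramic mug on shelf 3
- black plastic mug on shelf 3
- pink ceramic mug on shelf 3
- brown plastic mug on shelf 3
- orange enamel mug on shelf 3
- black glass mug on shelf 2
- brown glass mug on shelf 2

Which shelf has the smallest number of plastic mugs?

Counts by shelf (restricted to plastic mugs): shelf 3→4, shelf 2→1, shelf 4→0.
The minimum is 0, held uniquely by shelf 4.

shelf 4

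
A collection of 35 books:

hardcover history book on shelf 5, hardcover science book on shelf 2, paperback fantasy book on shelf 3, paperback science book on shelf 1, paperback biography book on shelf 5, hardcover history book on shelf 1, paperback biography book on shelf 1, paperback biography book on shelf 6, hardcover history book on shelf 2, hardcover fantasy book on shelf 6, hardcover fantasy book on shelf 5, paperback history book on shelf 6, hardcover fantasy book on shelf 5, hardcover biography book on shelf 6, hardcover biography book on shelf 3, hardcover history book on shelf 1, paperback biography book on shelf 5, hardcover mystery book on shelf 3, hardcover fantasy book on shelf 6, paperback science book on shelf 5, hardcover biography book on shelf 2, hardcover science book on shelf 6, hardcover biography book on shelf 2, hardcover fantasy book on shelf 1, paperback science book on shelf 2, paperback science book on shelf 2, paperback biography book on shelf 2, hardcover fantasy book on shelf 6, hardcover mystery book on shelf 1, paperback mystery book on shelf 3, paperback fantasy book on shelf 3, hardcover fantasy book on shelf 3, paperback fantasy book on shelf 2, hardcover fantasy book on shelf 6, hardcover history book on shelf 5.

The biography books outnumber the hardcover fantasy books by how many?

1

biography books: 9.
hardcover fantasy books: 8.
9 − 8 = 1.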